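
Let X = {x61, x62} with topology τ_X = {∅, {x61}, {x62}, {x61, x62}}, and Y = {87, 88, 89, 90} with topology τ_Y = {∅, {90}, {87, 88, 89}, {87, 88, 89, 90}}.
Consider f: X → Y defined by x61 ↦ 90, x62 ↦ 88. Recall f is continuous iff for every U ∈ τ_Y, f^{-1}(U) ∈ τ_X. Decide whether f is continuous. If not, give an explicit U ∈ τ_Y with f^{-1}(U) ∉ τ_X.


f IS continuous.

Compute f^{-1}(U) for each U ∈ τ_Y:
  U = ∅: f^{-1}(U) = ∅ ∈ τ_X ✓.
  U = {90}: f^{-1}(U) = {x61} ∈ τ_X ✓.
  U = {87, 88, 89}: f^{-1}(U) = {x62} ∈ τ_X ✓.
  U = {87, 88, 89, 90}: f^{-1}(U) = {x61, x62} ∈ τ_X ✓.
Every preimage lies in τ_X, so f IS continuous.


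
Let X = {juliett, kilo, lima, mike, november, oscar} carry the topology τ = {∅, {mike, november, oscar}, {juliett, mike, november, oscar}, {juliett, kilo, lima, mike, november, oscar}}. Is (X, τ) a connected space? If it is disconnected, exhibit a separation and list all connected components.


(X, τ) is connected.

Find clopen sets (U ∈ τ with X ∖ U ∈ τ):
  U = ∅, X ∖ U = {juliett, kilo, lima, mike, november, oscar} — both open, so U is clopen.
  U = {juliett, kilo, lima, mike, november, oscar}, X ∖ U = ∅ — both open, so U is clopen.
Only trivial clopens (∅ and X) exist, so (X, τ) is connected.
Compute connected components by grouping points that agree on all clopens:
  component: {juliett, kilo, lima, mike, november, oscar}


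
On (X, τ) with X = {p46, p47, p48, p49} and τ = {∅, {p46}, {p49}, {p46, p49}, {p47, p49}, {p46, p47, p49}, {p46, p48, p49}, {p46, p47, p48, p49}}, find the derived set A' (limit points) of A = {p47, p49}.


A' = {p47, p48}

For each x ∈ X, list the open sets U ∈ τ with x ∈ U, then check whether U ∩ (A ∖ {x}) ≠ ∅ for every such U.
  x = p46: open {p46} ∋ x has {p46} ∩ (A ∖ {p46}) = ∅, so x is NOT a limit point.
  x = p47: opens ∋ x are {p47, p49}, {p46, p47, p49}, {p46, p47, p48, p49}; each meets A ∖ {p47}, so x IS a limit point.
  x = p48: opens ∋ x are {p46, p48, p49}, {p46, p47, p48, p49}; each meets A ∖ {p48}, so x IS a limit point.
  x = p49: open {p49} ∋ x has {p49} ∩ (A ∖ {p49}) = ∅, so x is NOT a limit point.
Collecting: A' = {p47, p48}.


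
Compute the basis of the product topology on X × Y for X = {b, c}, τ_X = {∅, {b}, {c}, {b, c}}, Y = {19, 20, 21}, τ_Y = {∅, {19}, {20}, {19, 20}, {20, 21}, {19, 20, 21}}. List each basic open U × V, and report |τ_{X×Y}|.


Basis B = {∅ × ∅, {b} × {19}, {b} × {20}, {c} × {19}, {c} × {20}, {b} × {19, 20}, {b, c} × {19}, {b} × {20, 21}, {b, c} × {20}, {c} × {19, 20}, {c} × {20, 21}, {b} × {19, 20, 21}, {c} × {19, 20, 21}, {b, c} × {19, 20}, {b, c} × {20, 21}, {b, c} × {19, 20, 21}}; |τ_{X×Y}| = 36.

Enumerate products U × V with U ∈ τ_X, V ∈ τ_Y (deduplicated):
  ∅ × ∅ = {} (∅)
  {b} × {19} = {(b,19)}
  {b} × {20} = {(b,20)}
  {c} × {19} = {(c,19)}
  {c} × {20} = {(c,20)}
  {b} × {19, 20} = {(b,19), (b,20)}
  {b, c} × {19} = {(b,19), (c,19)}
  {b} × {20, 21} = {(b,20), (b,21)}
  {b, c} × {20} = {(b,20), (c,20)}
  {c} × {19, 20} = {(c,19), (c,20)}
  {c} × {20, 21} = {(c,20), (c,21)}
  {b} × {19, 20, 21} = {(b,19), (b,20), (b,21)}
  {c} × {19, 20, 21} = {(c,19), (c,20), (c,21)}
  {b, c} × {19, 20} = {(b,19), (b,20), (c,19), (c,20)}
  {b, c} × {20, 21} = {(b,20), (b,21), (c,20), (c,21)}
  {b, c} × {19, 20, 21} = {(b,19), (b,20), (b,21), (c,19), (c,20), (c,21)}
These 16 distinct sets form the basis B.
Close under arbitrary unions to get τ_{X×Y}; counting gives |τ_{X×Y}| = 36.


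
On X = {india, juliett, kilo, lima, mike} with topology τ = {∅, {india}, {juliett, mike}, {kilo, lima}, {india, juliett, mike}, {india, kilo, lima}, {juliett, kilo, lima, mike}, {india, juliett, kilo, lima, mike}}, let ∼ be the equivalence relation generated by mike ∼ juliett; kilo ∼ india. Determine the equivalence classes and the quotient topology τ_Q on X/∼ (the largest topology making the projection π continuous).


X/∼ = {[india=kilo], [juliett=mike], [lima]}; |τ_Q| = 4.

Equivalence classes: [india=kilo], [juliett=mike], [lima].
Quotient map π: X → X/∼ sends india ↦ [india=kilo], juliett ↦ [juliett=mike], kilo ↦ [india=kilo], lima ↦ [lima], mike ↦ [juliett=mike].
For each subset V ⊆ X/∼, compute π^{-1}(V) ⊆ X and check whether π^{-1}(V) ∈ τ. V is open in τ_Q iff π^{-1}(V) ∈ τ.
  V = {}: π^{-1}(V) = ∅ ∈ τ ✓.
  V = {[india=kilo]}: π^{-1}(V) = {india, kilo} ∉ τ ✗.
  V = {[juliett=mike]}: π^{-1}(V) = {juliett, mike} ∈ τ ✓.
  V = {[india=kilo], [juliett=mike]}: π^{-1}(V) = {india, juliett, kilo, mike} ∉ τ ✗.
  V = {[lima]}: π^{-1}(V) = {lima} ∉ τ ✗.
  V = {[india=kilo], [lima]}: π^{-1}(V) = {india, kilo, lima} ∈ τ ✓.
  V = {[juliett=mike], [lima]}: π^{-1}(V) = {juliett, lima, mike} ∉ τ ✗.
  V = {[india=kilo], [juliett=mike], [lima]}: π^{-1}(V) = {india, juliett, kilo, lima, mike} ∈ τ ✓.
Open sets in the quotient: τ_Q = {{}, {[juliett=mike]}, {[india=kilo], [lima]}, {[india=kilo], [juliett=mike], [lima]}} (4 elements).


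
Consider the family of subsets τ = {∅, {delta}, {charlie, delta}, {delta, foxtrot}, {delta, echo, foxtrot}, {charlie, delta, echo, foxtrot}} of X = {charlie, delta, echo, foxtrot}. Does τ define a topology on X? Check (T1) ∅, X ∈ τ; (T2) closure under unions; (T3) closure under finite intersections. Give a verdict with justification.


τ is NOT a topology on X.

Axiom (T1): ∅ ∈ τ? Yes; X ∈ τ? Yes.
Axiom (T2/T3): check pairwise unions and intersections of members of τ.
Counterexample for (T2): {charlie, delta} ∪ {delta, foxtrot} = {charlie, delta, foxtrot} ∉ τ. Therefore τ is NOT a topology.


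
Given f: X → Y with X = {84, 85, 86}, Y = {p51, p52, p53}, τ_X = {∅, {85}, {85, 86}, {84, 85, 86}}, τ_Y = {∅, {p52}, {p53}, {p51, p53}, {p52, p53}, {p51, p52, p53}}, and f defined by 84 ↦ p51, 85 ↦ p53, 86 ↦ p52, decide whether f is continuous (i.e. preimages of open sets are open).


f is NOT continuous.

Compute f^{-1}(U) for each U ∈ τ_Y:
  U = ∅: f^{-1}(U) = ∅ ∈ τ_X ✓.
  U = {p52}: f^{-1}(U) = {86} ∉ τ_X ✗.
  U = {p53}: f^{-1}(U) = {85} ∈ τ_X ✓.
  U = {p51, p53}: f^{-1}(U) = {84, 85} ∉ τ_X ✗.
  U = {p52, p53}: f^{-1}(U) = {85, 86} ∈ τ_X ✓.
  U = {p51, p52, p53}: f^{-1}(U) = {84, 85, 86} ∈ τ_X ✓.
Found U = {p52} with f^{-1}(U) = {86} not in τ_X. Therefore f is NOT continuous.


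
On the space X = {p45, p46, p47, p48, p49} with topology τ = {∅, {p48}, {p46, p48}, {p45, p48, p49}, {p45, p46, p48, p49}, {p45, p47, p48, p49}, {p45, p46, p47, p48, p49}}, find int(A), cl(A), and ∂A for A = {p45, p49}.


int(A) = ∅, cl(A) = {p45, p47, p49}, ∂A = {p45, p47, p49}.

Closed sets in (X, τ) are complements of opens:
  closed(X, τ) = {∅, {p46}, {p47}, {p46, p47}, {p45, p47, p49}, {p45, p46, p47, p49}, {p45, p46, p47, p48, p49}}.
int(A) = ⋃ {U ∈ τ : U ⊆ A}. Opens contained in A: ∅.
Taking the union of these: int(A) = ∅.
cl(A) = ⋂ {C closed : A ⊆ C}. Closed sets containing A: {p45, p47, p49}, {p45, p46, p47, p49}, {p45, p46, p47, p48, p49}.
Intersecting these: cl(A) = {p45, p47, p49}.
∂A = cl(A) ∖ int(A) = {p45, p47, p49} ∖ ∅ = {p45, p47, p49}.


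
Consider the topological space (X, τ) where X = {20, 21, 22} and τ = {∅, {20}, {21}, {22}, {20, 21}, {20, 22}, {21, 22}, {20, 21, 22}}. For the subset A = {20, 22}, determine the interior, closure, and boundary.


int(A) = {20, 22}, cl(A) = {20, 22}, ∂A = ∅.

Closed sets in (X, τ) are complements of opens:
  closed(X, τ) = {∅, {20}, {21}, {22}, {20, 21}, {20, 22}, {21, 22}, {20, 21, 22}}.
int(A) = ⋃ {U ∈ τ : U ⊆ A}. Opens contained in A: ∅, {20}, {22}, {20, 22}.
Taking the union of these: int(A) = {20, 22}.
cl(A) = ⋂ {C closed : A ⊆ C}. Closed sets containing A: {20, 22}, {20, 21, 22}.
Intersecting these: cl(A) = {20, 22}.
∂A = cl(A) ∖ int(A) = {20, 22} ∖ {20, 22} = ∅.


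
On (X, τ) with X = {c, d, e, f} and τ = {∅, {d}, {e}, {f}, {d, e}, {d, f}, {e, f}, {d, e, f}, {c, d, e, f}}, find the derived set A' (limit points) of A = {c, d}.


A' = {c}

For each x ∈ X, list the open sets U ∈ τ with x ∈ U, then check whether U ∩ (A ∖ {x}) ≠ ∅ for every such U.
  x = c: opens ∋ x are {c, d, e, f}; each meets A ∖ {c}, so x IS a limit point.
  x = d: open {d} ∋ x has {d} ∩ (A ∖ {d}) = ∅, so x is NOT a limit point.
  x = e: open {e} ∋ x has {e} ∩ (A ∖ {e}) = ∅, so x is NOT a limit point.
  x = f: open {f} ∋ x has {f} ∩ (A ∖ {f}) = ∅, so x is NOT a limit point.
Collecting: A' = {c}.


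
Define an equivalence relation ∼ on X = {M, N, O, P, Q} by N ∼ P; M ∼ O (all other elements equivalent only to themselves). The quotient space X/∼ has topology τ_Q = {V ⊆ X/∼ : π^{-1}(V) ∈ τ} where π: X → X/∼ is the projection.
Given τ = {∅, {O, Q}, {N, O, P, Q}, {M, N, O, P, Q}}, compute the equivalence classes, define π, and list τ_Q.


X/∼ = {[M=O], [N=P], [Q]}; |τ_Q| = 2.

Equivalence classes: [M=O], [N=P], [Q].
Quotient map π: X → X/∼ sends M ↦ [M=O], N ↦ [N=P], O ↦ [M=O], P ↦ [N=P], Q ↦ [Q].
For each subset V ⊆ X/∼, compute π^{-1}(V) ⊆ X and check whether π^{-1}(V) ∈ τ. V is open in τ_Q iff π^{-1}(V) ∈ τ.
  V = {}: π^{-1}(V) = ∅ ∈ τ ✓.
  V = {[M=O]}: π^{-1}(V) = {M, O} ∉ τ ✗.
  V = {[N=P]}: π^{-1}(V) = {N, P} ∉ τ ✗.
  V = {[M=O], [N=P]}: π^{-1}(V) = {M, N, O, P} ∉ τ ✗.
  V = {[Q]}: π^{-1}(V) = {Q} ∉ τ ✗.
  V = {[M=O], [Q]}: π^{-1}(V) = {M, O, Q} ∉ τ ✗.
  V = {[N=P], [Q]}: π^{-1}(V) = {N, P, Q} ∉ τ ✗.
  V = {[M=O], [N=P], [Q]}: π^{-1}(V) = {M, N, O, P, Q} ∈ τ ✓.
Open sets in the quotient: τ_Q = {{}, {[M=O], [N=P], [Q]}} (2 elements).


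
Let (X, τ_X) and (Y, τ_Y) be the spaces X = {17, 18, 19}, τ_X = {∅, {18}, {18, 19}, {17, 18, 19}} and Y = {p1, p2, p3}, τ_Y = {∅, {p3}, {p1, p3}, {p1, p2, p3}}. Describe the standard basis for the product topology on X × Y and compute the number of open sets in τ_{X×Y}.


Basis B = {∅ × ∅, {18} × {p3}, {18} × {p1, p3}, {18, 19} × {p3}, {17, 18, 19} × {p3}, {18} × {p1, p2, p3}, {18, 19} × {p1, p3}, {17, 18, 19} × {p1, p3}, {18, 19} × {p1, p2, p3}, {17, 18, 19} × {p1, p2, p3}}; |τ_{X×Y}| = 20.

Enumerate products U × V with U ∈ τ_X, V ∈ τ_Y (deduplicated):
  ∅ × ∅ = {} (∅)
  {18} × {p3} = {(18,p3)}
  {18} × {p1, p3} = {(18,p1), (18,p3)}
  {18, 19} × {p3} = {(18,p3), (19,p3)}
  {17, 18, 19} × {p3} = {(17,p3), (18,p3), (19,p3)}
  {18} × {p1, p2, p3} = {(18,p1), (18,p2), (18,p3)}
  {18, 19} × {p1, p3} = {(18,p1), (18,p3), (19,p1), (19,p3)}
  {17, 18, 19} × {p1, p3} = {(17,p1), (17,p3), (18,p1), (18,p3), (19,p1), (19,p3)}
  {18, 19} × {p1, p2, p3} = {(18,p1), (18,p2), (18,p3), (19,p1), (19,p2), (19,p3)}
  {17, 18, 19} × {p1, p2, p3} = {(17,p1), (17,p2), (17,p3), (18,p1), (18,p2), (18,p3), (19,p1), (19,p2), (19,p3)}
These 10 distinct sets form the basis B.
Close under arbitrary unions to get τ_{X×Y}; counting gives |τ_{X×Y}| = 20.


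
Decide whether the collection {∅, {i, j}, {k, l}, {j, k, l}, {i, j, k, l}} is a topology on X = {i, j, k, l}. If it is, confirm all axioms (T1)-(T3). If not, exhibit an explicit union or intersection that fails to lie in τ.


τ is NOT a topology on X.

Axiom (T1): ∅ ∈ τ? Yes; X ∈ τ? Yes.
Axiom (T2/T3): check pairwise unions and intersections of members of τ.
Counterexample for (T3): {i, j} ∩ {j, k, l} = {j} ∉ τ. Therefore τ is NOT a topology.


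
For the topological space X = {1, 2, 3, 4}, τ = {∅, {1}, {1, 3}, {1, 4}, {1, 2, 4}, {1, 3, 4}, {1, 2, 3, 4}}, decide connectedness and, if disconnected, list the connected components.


(X, τ) is connected.

Find clopen sets (U ∈ τ with X ∖ U ∈ τ):
  U = ∅, X ∖ U = {1, 2, 3, 4} — both open, so U is clopen.
  U = {1, 2, 3, 4}, X ∖ U = ∅ — both open, so U is clopen.
Only trivial clopens (∅ and X) exist, so (X, τ) is connected.
Compute connected components by grouping points that agree on all clopens:
  component: {1, 2, 3, 4}


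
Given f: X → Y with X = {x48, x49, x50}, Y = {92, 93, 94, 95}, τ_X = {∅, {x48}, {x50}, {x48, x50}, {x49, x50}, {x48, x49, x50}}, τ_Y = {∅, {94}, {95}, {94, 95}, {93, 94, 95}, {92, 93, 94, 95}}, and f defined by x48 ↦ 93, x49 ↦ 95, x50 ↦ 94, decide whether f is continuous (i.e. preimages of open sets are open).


f is NOT continuous.

Compute f^{-1}(U) for each U ∈ τ_Y:
  U = ∅: f^{-1}(U) = ∅ ∈ τ_X ✓.
  U = {94}: f^{-1}(U) = {x50} ∈ τ_X ✓.
  U = {95}: f^{-1}(U) = {x49} ∉ τ_X ✗.
  U = {94, 95}: f^{-1}(U) = {x49, x50} ∈ τ_X ✓.
  U = {93, 94, 95}: f^{-1}(U) = {x48, x49, x50} ∈ τ_X ✓.
  U = {92, 93, 94, 95}: f^{-1}(U) = {x48, x49, x50} ∈ τ_X ✓.
Found U = {95} with f^{-1}(U) = {x49} not in τ_X. Therefore f is NOT continuous.


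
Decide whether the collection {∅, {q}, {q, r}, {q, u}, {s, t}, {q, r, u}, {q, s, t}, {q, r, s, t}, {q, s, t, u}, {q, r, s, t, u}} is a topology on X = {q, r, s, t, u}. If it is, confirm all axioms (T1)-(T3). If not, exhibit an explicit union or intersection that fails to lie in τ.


τ IS a topology on X.

Axiom (T1): ∅ ∈ τ? Yes; X ∈ τ? Yes.
Axiom (T2/T3): check pairwise unions and intersections of members of τ.
All pairwise intersections and unions checked — each lies in τ. Therefore τ satisfies (T1), (T2), (T3): it IS a topology on X.


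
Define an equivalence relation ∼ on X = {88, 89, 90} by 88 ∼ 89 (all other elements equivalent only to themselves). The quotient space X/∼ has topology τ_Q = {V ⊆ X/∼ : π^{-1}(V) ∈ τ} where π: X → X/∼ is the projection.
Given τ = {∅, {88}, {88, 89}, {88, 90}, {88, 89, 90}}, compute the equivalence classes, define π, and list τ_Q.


X/∼ = {[88=89], [90]}; |τ_Q| = 3.

Equivalence classes: [88=89], [90].
Quotient map π: X → X/∼ sends 88 ↦ [88=89], 89 ↦ [88=89], 90 ↦ [90].
For each subset V ⊆ X/∼, compute π^{-1}(V) ⊆ X and check whether π^{-1}(V) ∈ τ. V is open in τ_Q iff π^{-1}(V) ∈ τ.
  V = {}: π^{-1}(V) = ∅ ∈ τ ✓.
  V = {[88=89]}: π^{-1}(V) = {88, 89} ∈ τ ✓.
  V = {[90]}: π^{-1}(V) = {90} ∉ τ ✗.
  V = {[88=89], [90]}: π^{-1}(V) = {88, 89, 90} ∈ τ ✓.
Open sets in the quotient: τ_Q = {{}, {[88=89]}, {[88=89], [90]}} (3 elements).


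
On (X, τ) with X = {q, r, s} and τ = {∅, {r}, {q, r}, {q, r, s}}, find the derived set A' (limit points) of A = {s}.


A' = ∅

For each x ∈ X, list the open sets U ∈ τ with x ∈ U, then check whether U ∩ (A ∖ {x}) ≠ ∅ for every such U.
  x = q: open {q, r} ∋ x has {q, r} ∩ (A ∖ {q}) = ∅, so x is NOT a limit point.
  x = r: open {r} ∋ x has {r} ∩ (A ∖ {r}) = ∅, so x is NOT a limit point.
  x = s: open {q, r, s} ∋ x has {q, r, s} ∩ (A ∖ {s}) = ∅, so x is NOT a limit point.
Collecting: A' = ∅.


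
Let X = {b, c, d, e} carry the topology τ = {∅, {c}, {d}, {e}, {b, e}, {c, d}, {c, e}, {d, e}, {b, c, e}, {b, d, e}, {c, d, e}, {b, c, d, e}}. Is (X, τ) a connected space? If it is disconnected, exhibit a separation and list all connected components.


(X, τ) is disconnected; components = [{c}, {d}, {b, e}].

Find clopen sets (U ∈ τ with X ∖ U ∈ τ):
  U = ∅, X ∖ U = {b, c, d, e} — both open, so U is clopen.
  U = {c}, X ∖ U = {b, d, e} — both open, so U is clopen.
  U = {d}, X ∖ U = {b, c, e} — both open, so U is clopen.
  U = {b, e}, X ∖ U = {c, d} — both open, so U is clopen.
  U = {c, d}, X ∖ U = {b, e} — both open, so U is clopen.
  U = {b, c, e}, X ∖ U = {d} — both open, so U is clopen.
  U = {b, d, e}, X ∖ U = {c} — both open, so U is clopen.
  U = {b, c, d, e}, X ∖ U = ∅ — both open, so U is clopen.
Nontrivial clopen(s) exist: e.g. {c}. So (X, τ) is disconnected.
Compute connected components by grouping points that agree on all clopens:
  component: {c}
  component: {d}
  component: {b, e}


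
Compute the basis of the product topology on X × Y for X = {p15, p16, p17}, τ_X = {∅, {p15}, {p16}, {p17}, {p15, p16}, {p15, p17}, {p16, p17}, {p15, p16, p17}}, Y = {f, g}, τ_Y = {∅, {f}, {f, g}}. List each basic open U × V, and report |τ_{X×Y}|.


Basis B = {∅ × ∅, {p15} × {f}, {p16} × {f}, {p17} × {f}, {p15} × {f, g}, {p15, p16} × {f}, {p15, p17} × {f}, {p16} × {f, g}, {p16, p17} × {f}, {p17} × {f, g}, {p15, p16, p17} × {f}, {p15, p16} × {f, g}, {p15, p17} × {f, g}, {p16, p17} × {f, g}, {p15, p16, p17} × {f, g}}; |τ_{X×Y}| = 27.

Enumerate products U × V with U ∈ τ_X, V ∈ τ_Y (deduplicated):
  ∅ × ∅ = {} (∅)
  {p15} × {f} = {(p15,f)}
  {p16} × {f} = {(p16,f)}
  {p17} × {f} = {(p17,f)}
  {p15} × {f, g} = {(p15,f), (p15,g)}
  {p15, p16} × {f} = {(p15,f), (p16,f)}
  {p15, p17} × {f} = {(p15,f), (p17,f)}
  {p16} × {f, g} = {(p16,f), (p16,g)}
  {p16, p17} × {f} = {(p16,f), (p17,f)}
  {p17} × {f, g} = {(p17,f), (p17,g)}
  {p15, p16, p17} × {f} = {(p15,f), (p16,f), (p17,f)}
  {p15, p16} × {f, g} = {(p15,f), (p15,g), (p16,f), (p16,g)}
  {p15, p17} × {f, g} = {(p15,f), (p15,g), (p17,f), (p17,g)}
  {p16, p17} × {f, g} = {(p16,f), (p16,g), (p17,f), (p17,g)}
  {p15, p16, p17} × {f, g} = {(p15,f), (p15,g), (p16,f), (p16,g), (p17,f), (p17,g)}
These 15 distinct sets form the basis B.
Close under arbitrary unions to get τ_{X×Y}; counting gives |τ_{X×Y}| = 27.


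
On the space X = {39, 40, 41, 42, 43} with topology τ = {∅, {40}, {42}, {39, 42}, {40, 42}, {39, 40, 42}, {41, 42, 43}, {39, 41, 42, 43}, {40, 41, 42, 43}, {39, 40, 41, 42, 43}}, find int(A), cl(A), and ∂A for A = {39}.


int(A) = ∅, cl(A) = {39}, ∂A = {39}.

Closed sets in (X, τ) are complements of opens:
  closed(X, τ) = {∅, {39}, {40}, {39, 40}, {41, 43}, {39, 41, 43}, {40, 41, 43}, {39, 40, 41, 43}, {39, 41, 42, 43}, {39, 40, 41, 42, 43}}.
int(A) = ⋃ {U ∈ τ : U ⊆ A}. Opens contained in A: ∅.
Taking the union of these: int(A) = ∅.
cl(A) = ⋂ {C closed : A ⊆ C}. Closed sets containing A: {39}, {39, 40}, {39, 41, 43}, {39, 40, 41, 43}, {39, 41, 42, 43}, {39, 40, 41, 42, 43}.
Intersecting these: cl(A) = {39}.
∂A = cl(A) ∖ int(A) = {39} ∖ ∅ = {39}.


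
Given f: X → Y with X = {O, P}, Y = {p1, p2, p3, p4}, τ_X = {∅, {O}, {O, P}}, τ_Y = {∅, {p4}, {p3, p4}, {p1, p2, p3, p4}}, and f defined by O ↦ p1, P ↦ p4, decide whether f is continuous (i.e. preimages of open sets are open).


f is NOT continuous.

Compute f^{-1}(U) for each U ∈ τ_Y:
  U = ∅: f^{-1}(U) = ∅ ∈ τ_X ✓.
  U = {p4}: f^{-1}(U) = {P} ∉ τ_X ✗.
  U = {p3, p4}: f^{-1}(U) = {P} ∉ τ_X ✗.
  U = {p1, p2, p3, p4}: f^{-1}(U) = {O, P} ∈ τ_X ✓.
Found U = {p4} with f^{-1}(U) = {P} not in τ_X. Therefore f is NOT continuous.


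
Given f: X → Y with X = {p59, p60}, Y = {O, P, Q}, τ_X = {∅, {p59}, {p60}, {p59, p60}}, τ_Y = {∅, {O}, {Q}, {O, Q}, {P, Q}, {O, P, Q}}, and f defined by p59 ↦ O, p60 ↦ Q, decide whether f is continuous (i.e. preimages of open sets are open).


f IS continuous.

Compute f^{-1}(U) for each U ∈ τ_Y:
  U = ∅: f^{-1}(U) = ∅ ∈ τ_X ✓.
  U = {O}: f^{-1}(U) = {p59} ∈ τ_X ✓.
  U = {Q}: f^{-1}(U) = {p60} ∈ τ_X ✓.
  U = {O, Q}: f^{-1}(U) = {p59, p60} ∈ τ_X ✓.
  U = {P, Q}: f^{-1}(U) = {p60} ∈ τ_X ✓.
  U = {O, P, Q}: f^{-1}(U) = {p59, p60} ∈ τ_X ✓.
Every preimage lies in τ_X, so f IS continuous.


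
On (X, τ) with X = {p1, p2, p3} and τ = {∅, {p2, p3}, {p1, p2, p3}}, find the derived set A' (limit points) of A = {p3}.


A' = {p1, p2}

For each x ∈ X, list the open sets U ∈ τ with x ∈ U, then check whether U ∩ (A ∖ {x}) ≠ ∅ for every such U.
  x = p1: opens ∋ x are {p1, p2, p3}; each meets A ∖ {p1}, so x IS a limit point.
  x = p2: opens ∋ x are {p2, p3}, {p1, p2, p3}; each meets A ∖ {p2}, so x IS a limit point.
  x = p3: open {p2, p3} ∋ x has {p2, p3} ∩ (A ∖ {p3}) = ∅, so x is NOT a limit point.
Collecting: A' = {p1, p2}.


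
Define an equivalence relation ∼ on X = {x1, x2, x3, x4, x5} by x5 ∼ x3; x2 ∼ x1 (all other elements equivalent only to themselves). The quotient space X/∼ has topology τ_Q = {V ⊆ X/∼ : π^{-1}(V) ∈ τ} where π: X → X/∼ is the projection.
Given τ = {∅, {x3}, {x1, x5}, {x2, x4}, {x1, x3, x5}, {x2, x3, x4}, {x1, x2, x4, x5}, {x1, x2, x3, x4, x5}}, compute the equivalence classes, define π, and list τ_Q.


X/∼ = {[x1=x2], [x3=x5], [x4]}; |τ_Q| = 2.

Equivalence classes: [x1=x2], [x3=x5], [x4].
Quotient map π: X → X/∼ sends x1 ↦ [x1=x2], x2 ↦ [x1=x2], x3 ↦ [x3=x5], x4 ↦ [x4], x5 ↦ [x3=x5].
For each subset V ⊆ X/∼, compute π^{-1}(V) ⊆ X and check whether π^{-1}(V) ∈ τ. V is open in τ_Q iff π^{-1}(V) ∈ τ.
  V = {}: π^{-1}(V) = ∅ ∈ τ ✓.
  V = {[x1=x2]}: π^{-1}(V) = {x1, x2} ∉ τ ✗.
  V = {[x3=x5]}: π^{-1}(V) = {x3, x5} ∉ τ ✗.
  V = {[x1=x2], [x3=x5]}: π^{-1}(V) = {x1, x2, x3, x5} ∉ τ ✗.
  V = {[x4]}: π^{-1}(V) = {x4} ∉ τ ✗.
  V = {[x1=x2], [x4]}: π^{-1}(V) = {x1, x2, x4} ∉ τ ✗.
  V = {[x3=x5], [x4]}: π^{-1}(V) = {x3, x4, x5} ∉ τ ✗.
  V = {[x1=x2], [x3=x5], [x4]}: π^{-1}(V) = {x1, x2, x3, x4, x5} ∈ τ ✓.
Open sets in the quotient: τ_Q = {{}, {[x1=x2], [x3=x5], [x4]}} (2 elements).


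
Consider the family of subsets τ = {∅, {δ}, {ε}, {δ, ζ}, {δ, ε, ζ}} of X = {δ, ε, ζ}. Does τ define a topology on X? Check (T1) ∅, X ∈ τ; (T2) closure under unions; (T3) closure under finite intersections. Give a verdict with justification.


τ is NOT a topology on X.

Axiom (T1): ∅ ∈ τ? Yes; X ∈ τ? Yes.
Axiom (T2/T3): check pairwise unions and intersections of members of τ.
Counterexample for (T2): {δ} ∪ {ε} = {δ, ε} ∉ τ. Therefore τ is NOT a topology.


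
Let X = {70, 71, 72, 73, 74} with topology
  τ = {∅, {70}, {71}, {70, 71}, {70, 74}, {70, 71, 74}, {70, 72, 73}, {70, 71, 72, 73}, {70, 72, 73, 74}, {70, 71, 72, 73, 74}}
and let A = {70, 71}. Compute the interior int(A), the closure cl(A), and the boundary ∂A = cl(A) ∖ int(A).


int(A) = {70, 71}, cl(A) = {70, 71, 72, 73, 74}, ∂A = {72, 73, 74}.

Closed sets in (X, τ) are complements of opens:
  closed(X, τ) = {∅, {71}, {74}, {71, 74}, {72, 73}, {71, 72, 73}, {72, 73, 74}, {70, 72, 73, 74}, {71, 72, 73, 74}, {70, 71, 72, 73, 74}}.
int(A) = ⋃ {U ∈ τ : U ⊆ A}. Opens contained in A: ∅, {70}, {71}, {70, 71}.
Taking the union of these: int(A) = {70, 71}.
cl(A) = ⋂ {C closed : A ⊆ C}. Closed sets containing A: {70, 71, 72, 73, 74}.
Intersecting these: cl(A) = {70, 71, 72, 73, 74}.
∂A = cl(A) ∖ int(A) = {70, 71, 72, 73, 74} ∖ {70, 71} = {72, 73, 74}.


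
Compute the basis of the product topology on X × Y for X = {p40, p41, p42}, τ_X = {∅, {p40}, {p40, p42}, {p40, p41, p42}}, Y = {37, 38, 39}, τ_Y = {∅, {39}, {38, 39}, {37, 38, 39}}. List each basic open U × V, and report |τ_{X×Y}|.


Basis B = {∅ × ∅, {p40} × {39}, {p40} × {38, 39}, {p40, p42} × {39}, {p40} × {37, 38, 39}, {p40, p41, p42} × {39}, {p40, p42} × {38, 39}, {p40, p42} × {37, 38, 39}, {p40, p41, p42} × {38, 39}, {p40, p41, p42} × {37, 38, 39}}; |τ_{X×Y}| = 20.

Enumerate products U × V with U ∈ τ_X, V ∈ τ_Y (deduplicated):
  ∅ × ∅ = {} (∅)
  {p40} × {39} = {(p40,39)}
  {p40} × {38, 39} = {(p40,38), (p40,39)}
  {p40, p42} × {39} = {(p40,39), (p42,39)}
  {p40} × {37, 38, 39} = {(p40,37), (p40,38), (p40,39)}
  {p40, p41, p42} × {39} = {(p40,39), (p41,39), (p42,39)}
  {p40, p42} × {38, 39} = {(p40,38), (p40,39), (p42,38), (p42,39)}
  {p40, p42} × {37, 38, 39} = {(p40,37), (p40,38), (p40,39), (p42,37), (p42,38), (p42,39)}
  {p40, p41, p42} × {38, 39} = {(p40,38), (p40,39), (p41,38), (p41,39), (p42,38), (p42,39)}
  {p40, p41, p42} × {37, 38, 39} = {(p40,37), (p40,38), (p40,39), (p41,37), (p41,38), (p41,39), (p42,37), (p42,38), (p42,39)}
These 10 distinct sets form the basis B.
Close under arbitrary unions to get τ_{X×Y}; counting gives |τ_{X×Y}| = 20.


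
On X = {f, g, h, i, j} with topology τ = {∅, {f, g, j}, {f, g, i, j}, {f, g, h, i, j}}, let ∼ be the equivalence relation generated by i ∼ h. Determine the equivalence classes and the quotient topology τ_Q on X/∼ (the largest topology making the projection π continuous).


X/∼ = {[f], [g], [h=i], [j]}; |τ_Q| = 3.

Equivalence classes: [f], [g], [h=i], [j].
Quotient map π: X → X/∼ sends f ↦ [f], g ↦ [g], h ↦ [h=i], i ↦ [h=i], j ↦ [j].
For each subset V ⊆ X/∼, compute π^{-1}(V) ⊆ X and check whether π^{-1}(V) ∈ τ. V is open in τ_Q iff π^{-1}(V) ∈ τ.
  V = {}: π^{-1}(V) = ∅ ∈ τ ✓.
  V = {[f]}: π^{-1}(V) = {f} ∉ τ ✗.
  V = {[g]}: π^{-1}(V) = {g} ∉ τ ✗.
  V = {[f], [g]}: π^{-1}(V) = {f, g} ∉ τ ✗.
  V = {[h=i]}: π^{-1}(V) = {h, i} ∉ τ ✗.
  V = {[f], [h=i]}: π^{-1}(V) = {f, h, i} ∉ τ ✗.
  V = {[g], [h=i]}: π^{-1}(V) = {g, h, i} ∉ τ ✗.
  V = {[f], [g], [h=i]}: π^{-1}(V) = {f, g, h, i} ∉ τ ✗.
  V = {[j]}: π^{-1}(V) = {j} ∉ τ ✗.
  V = {[f], [j]}: π^{-1}(V) = {f, j} ∉ τ ✗.
  V = {[g], [j]}: π^{-1}(V) = {g, j} ∉ τ ✗.
  V = {[f], [g], [j]}: π^{-1}(V) = {f, g, j} ∈ τ ✓.
  V = {[h=i], [j]}: π^{-1}(V) = {h, i, j} ∉ τ ✗.
  V = {[f], [h=i], [j]}: π^{-1}(V) = {f, h, i, j} ∉ τ ✗.
  V = {[g], [h=i], [j]}: π^{-1}(V) = {g, h, i, j} ∉ τ ✗.
  V = {[f], [g], [h=i], [j]}: π^{-1}(V) = {f, g, h, i, j} ∈ τ ✓.
Open sets in the quotient: τ_Q = {{}, {[f], [g], [j]}, {[f], [g], [h=i], [j]}} (3 elements).


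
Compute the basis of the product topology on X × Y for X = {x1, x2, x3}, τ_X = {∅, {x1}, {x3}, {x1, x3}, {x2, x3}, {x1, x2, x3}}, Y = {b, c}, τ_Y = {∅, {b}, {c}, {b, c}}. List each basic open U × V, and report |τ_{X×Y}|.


Basis B = {∅ × ∅, {x1} × {b}, {x1} × {c}, {x3} × {b}, {x3} × {c}, {x1} × {b, c}, {x1, x3} × {b}, {x1, x3} × {c}, {x2, x3} × {b}, {x2, x3} × {c}, {x3} × {b, c}, {x1, x2, x3} × {b}, {x1, x2, x3} × {c}, {x1, x3} × {b, c}, {x2, x3} × {b, c}, {x1, x2, x3} × {b, c}}; |τ_{X×Y}| = 36.

Enumerate products U × V with U ∈ τ_X, V ∈ τ_Y (deduplicated):
  ∅ × ∅ = {} (∅)
  {x1} × {b} = {(x1,b)}
  {x1} × {c} = {(x1,c)}
  {x3} × {b} = {(x3,b)}
  {x3} × {c} = {(x3,c)}
  {x1} × {b, c} = {(x1,b), (x1,c)}
  {x1, x3} × {b} = {(x1,b), (x3,b)}
  {x1, x3} × {c} = {(x1,c), (x3,c)}
  {x2, x3} × {b} = {(x2,b), (x3,b)}
  {x2, x3} × {c} = {(x2,c), (x3,c)}
  {x3} × {b, c} = {(x3,b), (x3,c)}
  {x1, x2, x3} × {b} = {(x1,b), (x2,b), (x3,b)}
  {x1, x2, x3} × {c} = {(x1,c), (x2,c), (x3,c)}
  {x1, x3} × {b, c} = {(x1,b), (x1,c), (x3,b), (x3,c)}
  {x2, x3} × {b, c} = {(x2,b), (x2,c), (x3,b), (x3,c)}
  {x1, x2, x3} × {b, c} = {(x1,b), (x1,c), (x2,b), (x2,c), (x3,b), (x3,c)}
These 16 distinct sets form the basis B.
Close under arbitrary unions to get τ_{X×Y}; counting gives |τ_{X×Y}| = 36.


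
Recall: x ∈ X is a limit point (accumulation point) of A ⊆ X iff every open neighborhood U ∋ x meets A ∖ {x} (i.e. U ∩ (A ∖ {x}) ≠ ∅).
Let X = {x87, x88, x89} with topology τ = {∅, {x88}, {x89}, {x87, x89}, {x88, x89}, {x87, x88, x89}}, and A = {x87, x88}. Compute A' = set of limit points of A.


A' = ∅

For each x ∈ X, list the open sets U ∈ τ with x ∈ U, then check whether U ∩ (A ∖ {x}) ≠ ∅ for every such U.
  x = x87: open {x87, x89} ∋ x has {x87, x89} ∩ (A ∖ {x87}) = ∅, so x is NOT a limit point.
  x = x88: open {x88} ∋ x has {x88} ∩ (A ∖ {x88}) = ∅, so x is NOT a limit point.
  x = x89: open {x89} ∋ x has {x89} ∩ (A ∖ {x89}) = ∅, so x is NOT a limit point.
Collecting: A' = ∅.


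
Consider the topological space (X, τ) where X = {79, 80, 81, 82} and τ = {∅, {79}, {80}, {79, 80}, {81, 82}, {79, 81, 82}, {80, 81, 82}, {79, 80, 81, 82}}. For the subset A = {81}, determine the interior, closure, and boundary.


int(A) = ∅, cl(A) = {81, 82}, ∂A = {81, 82}.

Closed sets in (X, τ) are complements of opens:
  closed(X, τ) = {∅, {79}, {80}, {79, 80}, {81, 82}, {79, 81, 82}, {80, 81, 82}, {79, 80, 81, 82}}.
int(A) = ⋃ {U ∈ τ : U ⊆ A}. Opens contained in A: ∅.
Taking the union of these: int(A) = ∅.
cl(A) = ⋂ {C closed : A ⊆ C}. Closed sets containing A: {81, 82}, {79, 81, 82}, {80, 81, 82}, {79, 80, 81, 82}.
Intersecting these: cl(A) = {81, 82}.
∂A = cl(A) ∖ int(A) = {81, 82} ∖ ∅ = {81, 82}.


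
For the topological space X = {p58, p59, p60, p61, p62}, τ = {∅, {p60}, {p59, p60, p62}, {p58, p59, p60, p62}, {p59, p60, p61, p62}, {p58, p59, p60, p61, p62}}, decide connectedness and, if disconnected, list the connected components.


(X, τ) is connected.

Find clopen sets (U ∈ τ with X ∖ U ∈ τ):
  U = ∅, X ∖ U = {p58, p59, p60, p61, p62} — both open, so U is clopen.
  U = {p58, p59, p60, p61, p62}, X ∖ U = ∅ — both open, so U is clopen.
Only trivial clopens (∅ and X) exist, so (X, τ) is connected.
Compute connected components by grouping points that agree on all clopens:
  component: {p58, p59, p60, p61, p62}


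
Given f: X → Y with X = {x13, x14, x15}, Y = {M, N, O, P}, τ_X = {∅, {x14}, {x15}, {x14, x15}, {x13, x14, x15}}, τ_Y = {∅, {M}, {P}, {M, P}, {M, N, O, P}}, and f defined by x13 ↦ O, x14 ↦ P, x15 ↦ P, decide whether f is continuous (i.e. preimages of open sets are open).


f IS continuous.

Compute f^{-1}(U) for each U ∈ τ_Y:
  U = ∅: f^{-1}(U) = ∅ ∈ τ_X ✓.
  U = {M}: f^{-1}(U) = ∅ ∈ τ_X ✓.
  U = {P}: f^{-1}(U) = {x14, x15} ∈ τ_X ✓.
  U = {M, P}: f^{-1}(U) = {x14, x15} ∈ τ_X ✓.
  U = {M, N, O, P}: f^{-1}(U) = {x13, x14, x15} ∈ τ_X ✓.
Every preimage lies in τ_X, so f IS continuous.


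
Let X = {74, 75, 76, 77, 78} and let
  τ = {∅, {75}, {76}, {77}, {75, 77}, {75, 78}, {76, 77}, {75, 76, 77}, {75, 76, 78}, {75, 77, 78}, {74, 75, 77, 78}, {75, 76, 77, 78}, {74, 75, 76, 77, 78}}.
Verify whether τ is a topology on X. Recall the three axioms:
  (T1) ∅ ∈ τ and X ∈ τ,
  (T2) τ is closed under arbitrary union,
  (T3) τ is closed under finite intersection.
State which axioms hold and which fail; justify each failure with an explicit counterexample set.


τ is NOT a topology on X.

Axiom (T1): ∅ ∈ τ? Yes; X ∈ τ? Yes.
Axiom (T2/T3): check pairwise unions and intersections of members of τ.
Counterexample for (T2): {75} ∪ {76} = {75, 76} ∉ τ. Therefore τ is NOT a topology.


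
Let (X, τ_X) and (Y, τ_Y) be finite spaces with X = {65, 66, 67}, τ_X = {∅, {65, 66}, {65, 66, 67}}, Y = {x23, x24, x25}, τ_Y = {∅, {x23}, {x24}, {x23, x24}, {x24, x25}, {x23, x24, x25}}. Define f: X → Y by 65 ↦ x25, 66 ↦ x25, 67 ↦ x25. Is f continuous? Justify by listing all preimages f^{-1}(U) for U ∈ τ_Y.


f IS continuous.

Compute f^{-1}(U) for each U ∈ τ_Y:
  U = ∅: f^{-1}(U) = ∅ ∈ τ_X ✓.
  U = {x23}: f^{-1}(U) = ∅ ∈ τ_X ✓.
  U = {x24}: f^{-1}(U) = ∅ ∈ τ_X ✓.
  U = {x23, x24}: f^{-1}(U) = ∅ ∈ τ_X ✓.
  U = {x24, x25}: f^{-1}(U) = {65, 66, 67} ∈ τ_X ✓.
  U = {x23, x24, x25}: f^{-1}(U) = {65, 66, 67} ∈ τ_X ✓.
Every preimage lies in τ_X, so f IS continuous.


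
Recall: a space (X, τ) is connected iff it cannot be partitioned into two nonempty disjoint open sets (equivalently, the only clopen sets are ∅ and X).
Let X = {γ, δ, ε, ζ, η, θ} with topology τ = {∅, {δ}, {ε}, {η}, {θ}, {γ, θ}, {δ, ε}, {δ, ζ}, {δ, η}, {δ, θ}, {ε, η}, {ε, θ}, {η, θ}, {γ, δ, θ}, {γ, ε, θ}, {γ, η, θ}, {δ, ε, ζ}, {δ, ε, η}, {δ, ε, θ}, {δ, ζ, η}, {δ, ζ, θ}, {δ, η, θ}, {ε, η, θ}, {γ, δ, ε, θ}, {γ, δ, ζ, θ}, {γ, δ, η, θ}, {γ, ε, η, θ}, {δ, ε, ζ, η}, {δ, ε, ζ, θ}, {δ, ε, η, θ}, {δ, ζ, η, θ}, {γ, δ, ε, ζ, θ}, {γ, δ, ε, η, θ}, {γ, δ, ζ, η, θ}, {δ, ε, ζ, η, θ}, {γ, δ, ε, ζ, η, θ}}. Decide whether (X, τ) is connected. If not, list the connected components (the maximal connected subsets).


(X, τ) is disconnected; components = [{ε}, {η}, {γ, θ}, {δ, ζ}].

Find clopen sets (U ∈ τ with X ∖ U ∈ τ):
  U = ∅, X ∖ U = {γ, δ, ε, ζ, η, θ} — both open, so U is clopen.
  U = {ε}, X ∖ U = {γ, δ, ζ, η, θ} — both open, so U is clopen.
  U = {η}, X ∖ U = {γ, δ, ε, ζ, θ} — both open, so U is clopen.
  U = {γ, θ}, X ∖ U = {δ, ε, ζ, η} — both open, so U is clopen.
  U = {δ, ζ}, X ∖ U = {γ, ε, η, θ} — both open, so U is clopen.
  U = {ε, η}, X ∖ U = {γ, δ, ζ, θ} — both open, so U is clopen.
  U = {γ, ε, θ}, X ∖ U = {δ, ζ, η} — both open, so U is clopen.
  U = {γ, η, θ}, X ∖ U = {δ, ε, ζ} — both open, so U is clopen.
  U = {δ, ε, ζ}, X ∖ U = {γ, η, θ} — both open, so U is clopen.
  U = {δ, ζ, η}, X ∖ U = {γ, ε, θ} — both open, so U is clopen.
  U = {γ, δ, ζ, θ}, X ∖ U = {ε, η} — both open, so U is clopen.
  U = {γ, ε, η, θ}, X ∖ U = {δ, ζ} — both open, so U is clopen.
  U = {δ, ε, ζ, η}, X ∖ U = {γ, θ} — both open, so U is clopen.
  U = {γ, δ, ε, ζ, θ}, X ∖ U = {η} — both open, so U is clopen.
  U = {γ, δ, ζ, η, θ}, X ∖ U = {ε} — both open, so U is clopen.
  U = {γ, δ, ε, ζ, η, θ}, X ∖ U = ∅ — both open, so U is clopen.
Nontrivial clopen(s) exist: e.g. {ε}. So (X, τ) is disconnected.
Compute connected components by grouping points that agree on all clopens:
  component: {ε}
  component: {η}
  component: {γ, θ}
  component: {δ, ζ}


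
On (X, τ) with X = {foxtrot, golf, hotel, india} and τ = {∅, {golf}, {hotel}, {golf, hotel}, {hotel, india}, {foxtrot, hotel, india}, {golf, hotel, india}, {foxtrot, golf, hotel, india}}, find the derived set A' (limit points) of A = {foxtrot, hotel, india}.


A' = {foxtrot, india}

For each x ∈ X, list the open sets U ∈ τ with x ∈ U, then check whether U ∩ (A ∖ {x}) ≠ ∅ for every such U.
  x = foxtrot: opens ∋ x are {foxtrot, hotel, india}, {foxtrot, golf, hotel, india}; each meets A ∖ {foxtrot}, so x IS a limit point.
  x = golf: open {golf} ∋ x has {golf} ∩ (A ∖ {golf}) = ∅, so x is NOT a limit point.
  x = hotel: open {hotel} ∋ x has {hotel} ∩ (A ∖ {hotel}) = ∅, so x is NOT a limit point.
  x = india: opens ∋ x are {hotel, india}, {foxtrot, hotel, india}, {golf, hotel, india}, {foxtrot, golf, hotel, india}; each meets A ∖ {india}, so x IS a limit point.
Collecting: A' = {foxtrot, india}.


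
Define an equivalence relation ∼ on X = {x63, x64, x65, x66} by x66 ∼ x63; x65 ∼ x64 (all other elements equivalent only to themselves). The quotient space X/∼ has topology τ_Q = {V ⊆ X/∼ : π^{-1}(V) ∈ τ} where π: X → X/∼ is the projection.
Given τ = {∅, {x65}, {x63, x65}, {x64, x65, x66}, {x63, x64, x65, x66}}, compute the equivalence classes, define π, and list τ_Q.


X/∼ = {[x63=x66], [x64=x65]}; |τ_Q| = 2.

Equivalence classes: [x63=x66], [x64=x65].
Quotient map π: X → X/∼ sends x63 ↦ [x63=x66], x64 ↦ [x64=x65], x65 ↦ [x64=x65], x66 ↦ [x63=x66].
For each subset V ⊆ X/∼, compute π^{-1}(V) ⊆ X and check whether π^{-1}(V) ∈ τ. V is open in τ_Q iff π^{-1}(V) ∈ τ.
  V = {}: π^{-1}(V) = ∅ ∈ τ ✓.
  V = {[x63=x66]}: π^{-1}(V) = {x63, x66} ∉ τ ✗.
  V = {[x64=x65]}: π^{-1}(V) = {x64, x65} ∉ τ ✗.
  V = {[x63=x66], [x64=x65]}: π^{-1}(V) = {x63, x64, x65, x66} ∈ τ ✓.
Open sets in the quotient: τ_Q = {{}, {[x63=x66], [x64=x65]}} (2 elements).


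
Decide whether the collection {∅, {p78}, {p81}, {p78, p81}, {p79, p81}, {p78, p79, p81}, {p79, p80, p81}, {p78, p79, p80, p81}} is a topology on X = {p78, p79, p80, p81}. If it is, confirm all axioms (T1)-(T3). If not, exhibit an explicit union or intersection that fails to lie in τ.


τ IS a topology on X.

Axiom (T1): ∅ ∈ τ? Yes; X ∈ τ? Yes.
Axiom (T2/T3): check pairwise unions and intersections of members of τ.
All pairwise intersections and unions checked — each lies in τ. Therefore τ satisfies (T1), (T2), (T3): it IS a topology on X.


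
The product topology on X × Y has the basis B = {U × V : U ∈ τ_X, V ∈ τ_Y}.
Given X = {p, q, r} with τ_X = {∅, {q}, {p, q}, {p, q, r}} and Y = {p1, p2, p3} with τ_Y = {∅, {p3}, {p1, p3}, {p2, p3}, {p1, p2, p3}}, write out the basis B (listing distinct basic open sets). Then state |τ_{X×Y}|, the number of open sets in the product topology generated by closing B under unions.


Basis B = {∅ × ∅, {q} × {p3}, {p, q} × {p3}, {q} × {p1, p3}, {q} × {p2, p3}, {p, q, r} × {p3}, {q} × {p1, p2, p3}, {p, q} × {p1, p3}, {p, q} × {p2, p3}, {p, q} × {p1, p2, p3}, {p, q, r} × {p1, p3}, {p, q, r} × {p2, p3}, {p, q, r} × {p1, p2, p3}}; |τ_{X×Y}| = 30.

Enumerate products U × V with U ∈ τ_X, V ∈ τ_Y (deduplicated):
  ∅ × ∅ = {} (∅)
  {q} × {p3} = {(q,p3)}
  {p, q} × {p3} = {(p,p3), (q,p3)}
  {q} × {p1, p3} = {(q,p1), (q,p3)}
  {q} × {p2, p3} = {(q,p2), (q,p3)}
  {p, q, r} × {p3} = {(p,p3), (q,p3), (r,p3)}
  {q} × {p1, p2, p3} = {(q,p1), (q,p2), (q,p3)}
  {p, q} × {p1, p3} = {(p,p1), (p,p3), (q,p1), (q,p3)}
  {p, q} × {p2, p3} = {(p,p2), (p,p3), (q,p2), (q,p3)}
  {p, q} × {p1, p2, p3} = {(p,p1), (p,p2), (p,p3), (q,p1), (q,p2), (q,p3)}
  {p, q, r} × {p1, p3} = {(p,p1), (p,p3), (q,p1), (q,p3), (r,p1), (r,p3)}
  {p, q, r} × {p2, p3} = {(p,p2), (p,p3), (q,p2), (q,p3), (r,p2), (r,p3)}
  {p, q, r} × {p1, p2, p3} = {(p,p1), (p,p2), (p,p3), (q,p1), (q,p2), (q,p3), (r,p1), (r,p2), (r,p3)}
These 13 distinct sets form the basis B.
Close under arbitrary unions to get τ_{X×Y}; counting gives |τ_{X×Y}| = 30.


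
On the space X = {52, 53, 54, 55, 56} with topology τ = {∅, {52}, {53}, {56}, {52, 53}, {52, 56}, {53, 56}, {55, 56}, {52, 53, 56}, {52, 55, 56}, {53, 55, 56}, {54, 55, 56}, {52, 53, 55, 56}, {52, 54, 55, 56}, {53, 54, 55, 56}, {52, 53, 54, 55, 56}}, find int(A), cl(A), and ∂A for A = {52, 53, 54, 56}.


int(A) = {52, 53, 56}, cl(A) = {52, 53, 54, 55, 56}, ∂A = {54, 55}.

Closed sets in (X, τ) are complements of opens:
  closed(X, τ) = {∅, {52}, {53}, {54}, {52, 53}, {52, 54}, {53, 54}, {54, 55}, {52, 53, 54}, {52, 54, 55}, {53, 54, 55}, {54, 55, 56}, {52, 53, 54, 55}, {52, 54, 55, 56}, {53, 54, 55, 56}, {52, 53, 54, 55, 56}}.
int(A) = ⋃ {U ∈ τ : U ⊆ A}. Opens contained in A: ∅, {52}, {53}, {56}, {52, 53}, {52, 56}, {53, 56}, {52, 53, 56}.
Taking the union of these: int(A) = {52, 53, 56}.
cl(A) = ⋂ {C closed : A ⊆ C}. Closed sets containing A: {52, 53, 54, 55, 56}.
Intersecting these: cl(A) = {52, 53, 54, 55, 56}.
∂A = cl(A) ∖ int(A) = {52, 53, 54, 55, 56} ∖ {52, 53, 56} = {54, 55}.


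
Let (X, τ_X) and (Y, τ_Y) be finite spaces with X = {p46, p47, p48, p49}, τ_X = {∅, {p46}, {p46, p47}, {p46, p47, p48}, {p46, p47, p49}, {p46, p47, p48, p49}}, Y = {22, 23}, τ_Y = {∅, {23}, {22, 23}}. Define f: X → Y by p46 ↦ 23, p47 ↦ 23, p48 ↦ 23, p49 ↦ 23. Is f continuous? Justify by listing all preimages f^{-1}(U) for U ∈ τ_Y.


f IS continuous.

Compute f^{-1}(U) for each U ∈ τ_Y:
  U = ∅: f^{-1}(U) = ∅ ∈ τ_X ✓.
  U = {23}: f^{-1}(U) = {p46, p47, p48, p49} ∈ τ_X ✓.
  U = {22, 23}: f^{-1}(U) = {p46, p47, p48, p49} ∈ τ_X ✓.
Every preimage lies in τ_X, so f IS continuous.


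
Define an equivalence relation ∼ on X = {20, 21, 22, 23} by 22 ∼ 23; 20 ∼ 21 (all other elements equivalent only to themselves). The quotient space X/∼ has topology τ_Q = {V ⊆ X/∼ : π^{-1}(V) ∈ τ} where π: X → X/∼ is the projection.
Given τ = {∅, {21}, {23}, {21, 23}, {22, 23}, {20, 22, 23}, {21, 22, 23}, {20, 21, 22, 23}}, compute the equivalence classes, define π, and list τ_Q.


X/∼ = {[20=21], [22=23]}; |τ_Q| = 3.

Equivalence classes: [20=21], [22=23].
Quotient map π: X → X/∼ sends 20 ↦ [20=21], 21 ↦ [20=21], 22 ↦ [22=23], 23 ↦ [22=23].
For each subset V ⊆ X/∼, compute π^{-1}(V) ⊆ X and check whether π^{-1}(V) ∈ τ. V is open in τ_Q iff π^{-1}(V) ∈ τ.
  V = {}: π^{-1}(V) = ∅ ∈ τ ✓.
  V = {[20=21]}: π^{-1}(V) = {20, 21} ∉ τ ✗.
  V = {[22=23]}: π^{-1}(V) = {22, 23} ∈ τ ✓.
  V = {[20=21], [22=23]}: π^{-1}(V) = {20, 21, 22, 23} ∈ τ ✓.
Open sets in the quotient: τ_Q = {{}, {[22=23]}, {[20=21], [22=23]}} (3 elements).
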